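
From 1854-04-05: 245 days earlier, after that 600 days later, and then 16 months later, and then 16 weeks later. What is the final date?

Subtracting 245 days from April 5, 1854:
Going back 5 days from April 5, 1854 reaches the end of the previous month; 245 − 5 = 240 left.
March 1854 has 31 days: 240 − 31 = 209 left.
February 1854 has 28 days (1854 is not a leap year): 209 − 28 = 181 left.
January 1854 has 31 days: 181 − 31 = 150 left.
December 1853 has 31 days: 150 − 31 = 119 left.
November 1853 has 30 days: 119 − 30 = 89 left.
October 1853 has 31 days: 89 − 31 = 58 left.
September 1853 has 30 days: 58 − 30 = 28 left.
August 1853 has 31 days; 31 − 28 = 3 → August 3, 1853.
Adding 600 days from August 3, 1853:
August has 31 days, so 31 − 3 = 28 days remain after August 3, 1853; 600 − 28 = 572 left.
September 1853 has 30 days: 572 − 30 = 542 left.
October 1853 has 31 days: 542 − 31 = 511 left.
November 1853 has 30 days: 511 − 30 = 481 left.
December 1853 has 31 days: 481 − 31 = 450 left.
January 1854 has 31 days: 450 − 31 = 419 left.
February 1854 has 28 days (1854 is not a leap year): 419 − 28 = 391 left.
March 1854 has 31 days: 391 − 31 = 360 left.
April 1854 has 30 days: 360 − 30 = 330 left.
May 1854 has 31 days: 330 − 31 = 299 left.
June 1854 has 30 days: 299 − 30 = 269 left.
July 1854 has 31 days: 269 − 31 = 238 left.
August 1854 has 31 days: 238 − 31 = 207 left.
September 1854 has 30 days: 207 − 30 = 177 left.
October 1854 has 31 days: 177 − 31 = 146 left.
November 1854 has 30 days: 146 − 30 = 116 left.
December 1854 has 31 days: 116 − 31 = 85 left.
January 1855 has 31 days: 85 − 31 = 54 left.
February 1855 has 28 days (1855 is not a leap year): 54 − 28 = 26 left.
26 days into March 1855 → March 26, 1855.
Adding 16 months from March 26, 1855:
month 3 + 16 = 19, which is month 7 of year 1856 → July 1856.
Day 26 is valid in July, giving July 26, 1856.
Advancing 16 weeks (= 112 days) from July 26, 1856:
July has 31 days, so 31 − 26 = 5 days remain after July 26, 1856; 112 − 5 = 107 left.
August 1856 has 31 days: 107 − 31 = 76 left.
September 1856 has 30 days: 76 − 30 = 46 left.
October 1856 has 31 days: 46 − 31 = 15 left.
15 days into November 1856 → November 15, 1856.

November 15, 1856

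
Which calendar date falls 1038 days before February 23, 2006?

Subtracting 1038 days from February 23, 2006.
Going back 23 days from February 23, 2006 reaches the end of the previous month; 1038 − 23 = 1015 left.
January 2006 has 31 days: 1015 − 31 = 984 left.
December 2005 has 31 days: 984 − 31 = 953 left.
November 2005 has 30 days: 953 − 30 = 923 left.
October 2005 has 31 days: 923 − 31 = 892 left.
September 2005 has 30 days: 892 − 30 = 862 left.
August 2005 has 31 days: 862 − 31 = 831 left.
July 2005 has 31 days: 831 − 31 = 800 left.
June 2005 has 30 days: 800 − 30 = 770 left.
May 2005 has 31 days: 770 − 31 = 739 left.
April 2005 has 30 days: 739 − 30 = 709 left.
March 2005 has 31 days: 709 − 31 = 678 left.
February 2005 has 28 days (2005 is not a leap year): 678 − 28 = 650 left.
January 2005 has 31 days: 650 − 31 = 619 left.
December 2004 has 31 days: 619 − 31 = 588 left.
November 2004 has 30 days: 588 − 30 = 558 left.
October 2004 has 31 days: 558 − 31 = 527 left.
September 2004 has 30 days: 527 − 30 = 497 left.
August 2004 has 31 days: 497 − 31 = 466 left.
July 2004 has 31 days: 466 − 31 = 435 left.
June 2004 has 30 days: 435 − 30 = 405 left.
May 2004 has 31 days: 405 − 31 = 374 left.
April 2004 has 30 days: 374 − 30 = 344 left.
March 2004 has 31 days: 344 − 31 = 313 left.
February 2004 has 29 days (2004 is a leap year): 313 − 29 = 284 left.
January 2004 has 31 days: 284 − 31 = 253 left.
December 2003 has 31 days: 253 − 31 = 222 left.
November 2003 has 30 days: 222 − 30 = 192 left.
October 2003 has 31 days: 192 − 31 = 161 left.
September 2003 has 30 days: 161 − 30 = 131 left.
August 2003 has 31 days: 131 − 31 = 100 left.
July 2003 has 31 days: 100 − 31 = 69 left.
June 2003 has 30 days: 69 − 30 = 39 left.
May 2003 has 31 days: 39 − 31 = 8 left.
April 2003 has 30 days; 30 − 8 = 22 → April 22, 2003.

April 22, 2003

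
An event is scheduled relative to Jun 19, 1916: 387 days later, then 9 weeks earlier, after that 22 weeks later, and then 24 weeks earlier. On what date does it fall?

Counting forward 387 days from June 19, 1916:
June has 30 days, so 30 − 19 = 11 days remain after June 19, 1916; 387 − 11 = 376 left.
July 1916 has 31 days: 376 − 31 = 345 left.
August 1916 has 31 days: 345 − 31 = 314 left.
September 1916 has 30 days: 314 − 30 = 284 left.
October 1916 has 31 days: 284 − 31 = 253 left.
November 1916 has 30 days: 253 − 30 = 223 left.
December 1916 has 31 days: 223 − 31 = 192 left.
January 1917 has 31 days: 192 − 31 = 161 left.
February 1917 has 28 days (1917 is not a leap year): 161 − 28 = 133 left.
March 1917 has 31 days: 133 − 31 = 102 left.
April 1917 has 30 days: 102 − 30 = 72 left.
May 1917 has 31 days: 72 − 31 = 41 left.
June 1917 has 30 days: 41 − 30 = 11 left.
11 days into July 1917 → July 11, 1917.
Going back 9 weeks (= 63 days) from July 11, 1917:
Going back 11 days from July 11, 1917 reaches the end of the previous month; 63 − 11 = 52 left.
June 1917 has 30 days: 52 − 30 = 22 left.
May 1917 has 31 days; 31 − 22 = 9 → May 9, 1917.
Adding 22 weeks (= 154 days) from May 9, 1917:
May has 31 days, so 31 − 9 = 22 days remain after May 9, 1917; 154 − 22 = 132 left.
June 1917 has 30 days: 132 − 30 = 102 left.
July 1917 has 31 days: 102 − 31 = 71 left.
August 1917 has 31 days: 71 − 31 = 40 left.
September 1917 has 30 days: 40 − 30 = 10 left.
10 days into October 1917 → October 10, 1917.
Counting back 24 weeks (= 168 days) from October 10, 1917:
Going back 10 days from October 10, 1917 reaches the end of the previous month; 168 − 10 = 158 left.
September 1917 has 30 days: 158 − 30 = 128 left.
August 1917 has 31 days: 128 − 31 = 97 left.
July 1917 has 31 days: 97 − 31 = 66 left.
June 1917 has 30 days: 66 − 30 = 36 left.
May 1917 has 31 days: 36 − 31 = 5 left.
April 1917 has 30 days; 30 − 5 = 25 → April 25, 1917.

April 25, 1917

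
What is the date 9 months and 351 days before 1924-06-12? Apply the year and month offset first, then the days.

Counting back 9 months and 351 days from June 12, 1924: first the month/year part, then the days.
month 6 − 9 = -3, which is month 9 of year 1923 → September 1923.
Day 12 is valid in September, giving September 12, 1923.
Now subtract 351 days from September 12, 1923.
Going back 12 days from September 12, 1923 reaches the end of the previous month; 351 − 12 = 339 left.
August 1923 has 31 days: 339 − 31 = 308 left.
July 1923 has 31 days: 308 − 31 = 277 left.
June 1923 has 30 days: 277 − 30 = 247 left.
May 1923 has 31 days: 247 − 31 = 216 left.
April 1923 has 30 days: 216 − 30 = 186 left.
March 1923 has 31 days: 186 − 31 = 155 left.
February 1923 has 28 days (1923 is not a leap year): 155 − 28 = 127 left.
January 1923 has 31 days: 127 − 31 = 96 left.
December 1922 has 31 days: 96 − 31 = 65 left.
November 1922 has 30 days: 65 − 30 = 35 left.
October 1922 has 31 days: 35 − 31 = 4 left.
September 1922 has 30 days; 30 − 4 = 26 → September 26, 1922.

September 26, 1922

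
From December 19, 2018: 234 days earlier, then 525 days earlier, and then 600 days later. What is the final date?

July 13, 2018

Counting back 234 days from December 19, 2018:
Going back 19 days from December 19, 2018 reaches the end of the previous month; 234 − 19 = 215 left.
November 2018 has 30 days: 215 − 30 = 185 left.
October 2018 has 31 days: 185 − 31 = 154 left.
September 2018 has 30 days: 154 − 30 = 124 left.
August 2018 has 31 days: 124 − 31 = 93 left.
July 2018 has 31 days: 93 − 31 = 62 left.
June 2018 has 30 days: 62 − 30 = 32 left.
May 2018 has 31 days: 32 − 31 = 1 left.
April 2018 has 30 days; 30 − 1 = 29 → April 29, 2018.
Going back 525 days from April 29, 2018:
Going back 29 days from April 29, 2018 reaches the end of the previous month; 525 − 29 = 496 left.
March 2018 has 31 days: 496 − 31 = 465 left.
February 2018 has 28 days (2018 is not a leap year): 465 − 28 = 437 left.
January 2018 has 31 days: 437 − 31 = 406 left.
December 2017 has 31 days: 406 − 31 = 375 left.
November 2017 has 30 days: 375 − 30 = 345 left.
October 2017 has 31 days: 345 − 31 = 314 left.
September 2017 has 30 days: 314 − 30 = 284 left.
August 2017 has 31 days: 284 − 31 = 253 left.
July 2017 has 31 days: 253 − 31 = 222 left.
June 2017 has 30 days: 222 − 30 = 192 left.
May 2017 has 31 days: 192 − 31 = 161 left.
April 2017 has 30 days: 161 − 30 = 131 left.
March 2017 has 31 days: 131 − 31 = 100 left.
February 2017 has 28 days (2017 is not a leap year): 100 − 28 = 72 left.
January 2017 has 31 days: 72 − 31 = 41 left.
December 2016 has 31 days: 41 − 31 = 10 left.
November 2016 has 30 days; 30 − 10 = 20 → November 20, 2016.
Counting forward 600 days from November 20, 2016:
November has 30 days, so 30 − 20 = 10 days remain after November 20, 2016; 600 − 10 = 590 left.
December 2016 has 31 days: 590 − 31 = 559 left.
January 2017 has 31 days: 559 − 31 = 528 left.
February 2017 has 28 days (2017 is not a leap year): 528 − 28 = 500 left.
March 2017 has 31 days: 500 − 31 = 469 left.
April 2017 has 30 days: 469 − 30 = 439 left.
May 2017 has 31 days: 439 − 31 = 408 left.
June 2017 has 30 days: 408 − 30 = 378 left.
July 2017 has 31 days: 378 − 31 = 347 left.
August 2017 has 31 days: 347 − 31 = 316 left.
September 2017 has 30 days: 316 − 30 = 286 left.
October 2017 has 31 days: 286 − 31 = 255 left.
November 2017 has 30 days: 255 − 30 = 225 left.
December 2017 has 31 days: 225 − 31 = 194 left.
January 2018 has 31 days: 194 − 31 = 163 left.
February 2018 has 28 days (2018 is not a leap year): 163 − 28 = 135 left.
March 2018 has 31 days: 135 − 31 = 104 left.
April 2018 has 30 days: 104 − 30 = 74 left.
May 2018 has 31 days: 74 − 31 = 43 left.
June 2018 has 30 days: 43 − 30 = 13 left.
13 days into July 2018 → July 13, 2018.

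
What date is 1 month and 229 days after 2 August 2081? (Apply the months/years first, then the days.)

Adding 1 month and 229 days from August 2, 2081: first the month/year part, then the days.
month 8 + 1 = 9 → September 2081.
Day 2 is valid in September, giving September 2, 2081.
Now add 229 days from September 2, 2081.
September has 30 days, so 30 − 2 = 28 days remain after September 2, 2081; 229 − 28 = 201 left.
October 2081 has 31 days: 201 − 31 = 170 left.
November 2081 has 30 days: 170 − 30 = 140 left.
December 2081 has 31 days: 140 − 31 = 109 left.
January 2082 has 31 days: 109 − 31 = 78 left.
February 2082 has 28 days (2082 is not a leap year): 78 − 28 = 50 left.
March 2082 has 31 days: 50 − 31 = 19 left.
19 days into April 2082 → April 19, 2082.

April 19, 2082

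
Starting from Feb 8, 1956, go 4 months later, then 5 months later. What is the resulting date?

November 8, 1956

Advancing 4 months from February 8, 1956:
month 2 + 4 = 6 → June 1956.
Day 8 is valid in June, giving June 8, 1956.
Counting forward 5 months from June 8, 1956:
month 6 + 5 = 11 → November 1956.
Day 8 is valid in November, giving November 8, 1956.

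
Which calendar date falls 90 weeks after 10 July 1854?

Adding 90 weeks = 630 days from July 10, 1854.
July has 31 days, so 31 − 10 = 21 days remain after July 10, 1854; 630 − 21 = 609 left.
August 1854 has 31 days: 609 − 31 = 578 left.
September 1854 has 30 days: 578 − 30 = 548 left.
October 1854 has 31 days: 548 − 31 = 517 left.
November 1854 has 30 days: 517 − 30 = 487 left.
December 1854 has 31 days: 487 − 31 = 456 left.
January 1855 has 31 days: 456 − 31 = 425 left.
February 1855 has 28 days (1855 is not a leap year): 425 − 28 = 397 left.
March 1855 has 31 days: 397 − 31 = 366 left.
April 1855 has 30 days: 366 − 30 = 336 left.
May 1855 has 31 days: 336 − 31 = 305 left.
June 1855 has 30 days: 305 − 30 = 275 left.
July 1855 has 31 days: 275 − 31 = 244 left.
August 1855 has 31 days: 244 − 31 = 213 left.
September 1855 has 30 days: 213 − 30 = 183 left.
October 1855 has 31 days: 183 − 31 = 152 left.
November 1855 has 30 days: 152 − 30 = 122 left.
December 1855 has 31 days: 122 − 31 = 91 left.
January 1856 has 31 days: 91 − 31 = 60 left.
February 1856 has 29 days (1856 is a leap year): 60 − 29 = 31 left.
31 days into March 1856 → March 31, 1856.

March 31, 1856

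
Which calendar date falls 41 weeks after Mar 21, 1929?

Adding 41 weeks = 287 days from March 21, 1929.
March has 31 days, so 31 − 21 = 10 days remain after March 21, 1929; 287 − 10 = 277 left.
April 1929 has 30 days: 277 − 30 = 247 left.
May 1929 has 31 days: 247 − 31 = 216 left.
June 1929 has 30 days: 216 − 30 = 186 left.
July 1929 has 31 days: 186 − 31 = 155 left.
August 1929 has 31 days: 155 − 31 = 124 left.
September 1929 has 30 days: 124 − 30 = 94 left.
October 1929 has 31 days: 94 − 31 = 63 left.
November 1929 has 30 days: 63 − 30 = 33 left.
December 1929 has 31 days: 33 − 31 = 2 left.
2 days into January 1930 → January 2, 1930.

January 2, 1930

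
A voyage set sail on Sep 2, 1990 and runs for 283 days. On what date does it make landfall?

June 12, 1991

Advancing 283 days from September 2, 1990.
September has 30 days, so 30 − 2 = 28 days remain after September 2, 1990; 283 − 28 = 255 left.
October 1990 has 31 days: 255 − 31 = 224 left.
November 1990 has 30 days: 224 − 30 = 194 left.
December 1990 has 31 days: 194 − 31 = 163 left.
January 1991 has 31 days: 163 − 31 = 132 left.
February 1991 has 28 days (1991 is not a leap year): 132 − 28 = 104 left.
March 1991 has 31 days: 104 − 31 = 73 left.
April 1991 has 30 days: 73 − 30 = 43 left.
May 1991 has 31 days: 43 − 31 = 12 left.
12 days into June 1991 → June 12, 1991.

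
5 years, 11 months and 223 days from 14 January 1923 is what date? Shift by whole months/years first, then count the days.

Counting forward 5 years, 11 months and 223 days from January 14, 1923: first the month/year part, then the days.
+5 years → 1928; month 1 + 11 = 12 → December 1928.
Day 14 is valid in December, giving December 14, 1928.
Now add 223 days from December 14, 1928.
December has 31 days, so 31 − 14 = 17 days remain after December 14, 1928; 223 − 17 = 206 left.
January 1929 has 31 days: 206 − 31 = 175 left.
February 1929 has 28 days (1929 is not a leap year): 175 − 28 = 147 left.
March 1929 has 31 days: 147 − 31 = 116 left.
April 1929 has 30 days: 116 − 30 = 86 left.
May 1929 has 31 days: 86 − 31 = 55 left.
June 1929 has 30 days: 55 − 30 = 25 left.
25 days into July 1929 → July 25, 1929.

July 25, 1929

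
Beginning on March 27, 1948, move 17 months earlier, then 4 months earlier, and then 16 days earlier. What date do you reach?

June 11, 1946

Subtracting 17 months from March 27, 1948:
month 3 − 17 = -14, which is month 10 of year 1946 → October 1946.
Day 27 is valid in October, giving October 27, 1946.
Subtracting 4 months from October 27, 1946:
month 10 − 4 = 6 → June 1946.
Day 27 is valid in June, giving June 27, 1946.
Subtracting 16 days from June 27, 1946:
27 − 16 = 11, still in June 1946.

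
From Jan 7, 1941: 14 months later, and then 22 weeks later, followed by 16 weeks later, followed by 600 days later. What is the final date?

July 20, 1944

Adding 14 months from January 7, 1941:
month 1 + 14 = 15, which is month 3 of year 1942 → March 1942.
Day 7 is valid in March, giving March 7, 1942.
Counting forward 22 weeks (= 154 days) from March 7, 1942:
March has 31 days, so 31 − 7 = 24 days remain after March 7, 1942; 154 − 24 = 130 left.
April 1942 has 30 days: 130 − 30 = 100 left.
May 1942 has 31 days: 100 − 31 = 69 left.
June 1942 has 30 days: 69 − 30 = 39 left.
July 1942 has 31 days: 39 − 31 = 8 left.
8 days into August 1942 → August 8, 1942.
Advancing 16 weeks (= 112 days) from August 8, 1942:
August has 31 days, so 31 − 8 = 23 days remain after August 8, 1942; 112 − 23 = 89 left.
September 1942 has 30 days: 89 − 30 = 59 left.
October 1942 has 31 days: 59 − 31 = 28 left.
28 days into November 1942 → November 28, 1942.
Adding 600 days from November 28, 1942:
November has 30 days, so 30 − 28 = 2 days remain after November 28, 1942; 600 − 2 = 598 left.
December 1942 has 31 days: 598 − 31 = 567 left.
January 1943 has 31 days: 567 − 31 = 536 left.
February 1943 has 28 days (1943 is not a leap year): 536 − 28 = 508 left.
March 1943 has 31 days: 508 − 31 = 477 left.
April 1943 has 30 days: 477 − 30 = 447 left.
May 1943 has 31 days: 447 − 31 = 416 left.
June 1943 has 30 days: 416 − 30 = 386 left.
July 1943 has 31 days: 386 − 31 = 355 left.
August 1943 has 31 days: 355 − 31 = 324 left.
September 1943 has 30 days: 324 − 30 = 294 left.
October 1943 has 31 days: 294 − 31 = 263 left.
November 1943 has 30 days: 263 − 30 = 233 left.
December 1943 has 31 days: 233 − 31 = 202 left.
January 1944 has 31 days: 202 − 31 = 171 left.
February 1944 has 29 days (1944 is a leap year): 171 − 29 = 142 left.
March 1944 has 31 days: 142 − 31 = 111 left.
April 1944 has 30 days: 111 − 30 = 81 left.
May 1944 has 31 days: 81 − 31 = 50 left.
June 1944 has 30 days: 50 − 30 = 20 left.
20 days into July 1944 → July 20, 1944.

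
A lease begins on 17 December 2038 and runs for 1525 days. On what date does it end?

Advancing 1525 days from December 17, 2038.
December has 31 days, so 31 − 17 = 14 days remain after December 17, 2038; 1525 − 14 = 1511 left.
January 2039 has 31 days: 1511 − 31 = 1480 left.
February 2039 has 28 days (2039 is not a leap year): 1480 − 28 = 1452 left.
March 2039 has 31 days: 1452 − 31 = 1421 left.
April 2039 has 30 days: 1421 − 30 = 1391 left.
May 2039 has 31 days: 1391 − 31 = 1360 left.
June 2039 has 30 days: 1360 − 30 = 1330 left.
July 2039 has 31 days: 1330 − 31 = 1299 left.
August 2039 has 31 days: 1299 − 31 = 1268 left.
September 2039 has 30 days: 1268 − 30 = 1238 left.
October 2039 has 31 days: 1238 − 31 = 1207 left.
November 2039 has 30 days: 1207 − 30 = 1177 left.
December 2039 has 31 days: 1177 − 31 = 1146 left.
January 2040 has 31 days: 1146 − 31 = 1115 left.
February 2040 has 29 days (2040 is a leap year): 1115 − 29 = 1086 left.
March 2040 has 31 days: 1086 − 31 = 1055 left.
April 2040 has 30 days: 1055 − 30 = 1025 left.
May 2040 has 31 days: 1025 − 31 = 994 left.
June 2040 has 30 days: 994 − 30 = 964 left.
July 2040 has 31 days: 964 − 31 = 933 left.
August 2040 has 31 days: 933 − 31 = 902 left.
September 2040 has 30 days: 902 − 30 = 872 left.
October 2040 has 31 days: 872 − 31 = 841 left.
November 2040 has 30 days: 841 − 30 = 811 left.
December 2040 has 31 days: 811 − 31 = 780 left.
January 2041 has 31 days: 780 − 31 = 749 left.
February 2041 has 28 days (2041 is not a leap year): 749 − 28 = 721 left.
March 2041 has 31 days: 721 − 31 = 690 left.
April 2041 has 30 days: 690 − 30 = 660 left.
May 2041 has 31 days: 660 − 31 = 629 left.
June 2041 has 30 days: 629 − 30 = 599 left.
July 2041 has 31 days: 599 − 31 = 568 left.
August 2041 has 31 days: 568 − 31 = 537 left.
September 2041 has 30 days: 537 − 30 = 507 left.
October 2041 has 31 days: 507 − 31 = 476 left.
November 2041 has 30 days: 476 − 30 = 446 left.
December 2041 has 31 days: 446 − 31 = 415 left.
January 2042 has 31 days: 415 − 31 = 384 left.
February 2042 has 28 days (2042 is not a leap year): 384 − 28 = 356 left.
March 2042 has 31 days: 356 − 31 = 325 left.
April 2042 has 30 days: 325 − 30 = 295 left.
May 2042 has 31 days: 295 − 31 = 264 left.
June 2042 has 30 days: 264 − 30 = 234 left.
July 2042 has 31 days: 234 − 31 = 203 left.
August 2042 has 31 days: 203 − 31 = 172 left.
September 2042 has 30 days: 172 − 30 = 142 left.
October 2042 has 31 days: 142 − 31 = 111 left.
November 2042 has 30 days: 111 − 30 = 81 left.
December 2042 has 31 days: 81 − 31 = 50 left.
January 2043 has 31 days: 50 − 31 = 19 left.
19 days into February 2043 → February 19, 2043.

February 19, 2043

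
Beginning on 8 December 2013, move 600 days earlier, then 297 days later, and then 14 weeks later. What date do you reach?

May 17, 2013

Subtracting 600 days from December 8, 2013:
Going back 8 days from December 8, 2013 reaches the end of the previous month; 600 − 8 = 592 left.
November 2013 has 30 days: 592 − 30 = 562 left.
October 2013 has 31 days: 562 − 31 = 531 left.
September 2013 has 30 days: 531 − 30 = 501 left.
August 2013 has 31 days: 501 − 31 = 470 left.
July 2013 has 31 days: 470 − 31 = 439 left.
June 2013 has 30 days: 439 − 30 = 409 left.
May 2013 has 31 days: 409 − 31 = 378 left.
April 2013 has 30 days: 378 − 30 = 348 left.
March 2013 has 31 days: 348 − 31 = 317 left.
February 2013 has 28 days (2013 is not a leap year): 317 − 28 = 289 left.
January 2013 has 31 days: 289 − 31 = 258 left.
December 2012 has 31 days: 258 − 31 = 227 left.
November 2012 has 30 days: 227 − 30 = 197 left.
October 2012 has 31 days: 197 − 31 = 166 left.
September 2012 has 30 days: 166 − 30 = 136 left.
August 2012 has 31 days: 136 − 31 = 105 left.
July 2012 has 31 days: 105 − 31 = 74 left.
June 2012 has 30 days: 74 − 30 = 44 left.
May 2012 has 31 days: 44 − 31 = 13 left.
April 2012 has 30 days; 30 − 13 = 17 → April 17, 2012.
Advancing 297 days from April 17, 2012:
April has 30 days, so 30 − 17 = 13 days remain after April 17, 2012; 297 − 13 = 284 left.
May 2012 has 31 days: 284 − 31 = 253 left.
June 2012 has 30 days: 253 − 30 = 223 left.
July 2012 has 31 days: 223 − 31 = 192 left.
August 2012 has 31 days: 192 − 31 = 161 left.
September 2012 has 30 days: 161 − 30 = 131 left.
October 2012 has 31 days: 131 − 31 = 100 left.
November 2012 has 30 days: 100 − 30 = 70 left.
December 2012 has 31 days: 70 − 31 = 39 left.
January 2013 has 31 days: 39 − 31 = 8 left.
8 days into February 2013 → February 8, 2013.
Adding 14 weeks (= 98 days) from February 8, 2013:
February has 28 days, so 28 − 8 = 20 days remain after February 8, 2013; 98 − 20 = 78 left.
March 2013 has 31 days: 78 − 31 = 47 left.
April 2013 has 30 days: 47 − 30 = 17 left.
17 days into May 2013 → May 17, 2013.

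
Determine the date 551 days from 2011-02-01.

August 5, 2012

Counting forward 551 days from February 1, 2011.
February has 28 days, so 28 − 1 = 27 days remain after February 1, 2011; 551 − 27 = 524 left.
March 2011 has 31 days: 524 − 31 = 493 left.
April 2011 has 30 days: 493 − 30 = 463 left.
May 2011 has 31 days: 463 − 31 = 432 left.
June 2011 has 30 days: 432 − 30 = 402 left.
July 2011 has 31 days: 402 − 31 = 371 left.
August 2011 has 31 days: 371 − 31 = 340 left.
September 2011 has 30 days: 340 − 30 = 310 left.
October 2011 has 31 days: 310 − 31 = 279 left.
November 2011 has 30 days: 279 − 30 = 249 left.
December 2011 has 31 days: 249 − 31 = 218 left.
January 2012 has 31 days: 218 − 31 = 187 left.
February 2012 has 29 days (2012 is a leap year): 187 − 29 = 158 left.
March 2012 has 31 days: 158 − 31 = 127 left.
April 2012 has 30 days: 127 − 30 = 97 left.
May 2012 has 31 days: 97 − 31 = 66 left.
June 2012 has 30 days: 66 − 30 = 36 left.
July 2012 has 31 days: 36 − 31 = 5 left.
5 days into August 2012 → August 5, 2012.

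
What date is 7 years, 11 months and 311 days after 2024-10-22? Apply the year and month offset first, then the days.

July 30, 2033

Adding 7 years, 11 months and 311 days from October 22, 2024: first the month/year part, then the days.
+7 years → 2031; month 10 + 11 = 21, which is month 9 of year 2032 → September 2032.
Day 22 is valid in September, giving September 22, 2032.
Now add 311 days from September 22, 2032.
September has 30 days, so 30 − 22 = 8 days remain after September 22, 2032; 311 − 8 = 303 left.
October 2032 has 31 days: 303 − 31 = 272 left.
November 2032 has 30 days: 272 − 30 = 242 left.
December 2032 has 31 days: 242 − 31 = 211 left.
January 2033 has 31 days: 211 − 31 = 180 left.
February 2033 has 28 days (2033 is not a leap year): 180 − 28 = 152 left.
March 2033 has 31 days: 152 − 31 = 121 left.
April 2033 has 30 days: 121 − 30 = 91 left.
May 2033 has 31 days: 91 − 31 = 60 left.
June 2033 has 30 days: 60 − 30 = 30 left.
30 days into July 2033 → July 30, 2033.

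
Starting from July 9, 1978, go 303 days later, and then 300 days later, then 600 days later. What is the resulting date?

October 24, 1981

Adding 303 days from July 9, 1978:
July has 31 days, so 31 − 9 = 22 days remain after July 9, 1978; 303 − 22 = 281 left.
August 1978 has 31 days: 281 − 31 = 250 left.
September 1978 has 30 days: 250 − 30 = 220 left.
October 1978 has 31 days: 220 − 31 = 189 left.
November 1978 has 30 days: 189 − 30 = 159 left.
December 1978 has 31 days: 159 − 31 = 128 left.
January 1979 has 31 days: 128 − 31 = 97 left.
February 1979 has 28 days (1979 is not a leap year): 97 − 28 = 69 left.
March 1979 has 31 days: 69 − 31 = 38 left.
April 1979 has 30 days: 38 − 30 = 8 left.
8 days into May 1979 → May 8, 1979.
Adding 300 days from May 8, 1979:
May has 31 days, so 31 − 8 = 23 days remain after May 8, 1979; 300 − 23 = 277 left.
June 1979 has 30 days: 277 − 30 = 247 left.
July 1979 has 31 days: 247 − 31 = 216 left.
August 1979 has 31 days: 216 − 31 = 185 left.
September 1979 has 30 days: 185 − 30 = 155 left.
October 1979 has 31 days: 155 − 31 = 124 left.
November 1979 has 30 days: 124 − 30 = 94 left.
December 1979 has 31 days: 94 − 31 = 63 left.
January 1980 has 31 days: 63 − 31 = 32 left.
February 1980 has 29 days (1980 is a leap year): 32 − 29 = 3 left.
3 days into March 1980 → March 3, 1980.
Advancing 600 days from March 3, 1980:
March has 31 days, so 31 − 3 = 28 days remain after March 3, 1980; 600 − 28 = 572 left.
April 1980 has 30 days: 572 − 30 = 542 left.
May 1980 has 31 days: 542 − 31 = 511 left.
June 1980 has 30 days: 511 − 30 = 481 left.
July 1980 has 31 days: 481 − 31 = 450 left.
August 1980 has 31 days: 450 − 31 = 419 left.
September 1980 has 30 days: 419 − 30 = 389 left.
October 1980 has 31 days: 389 − 31 = 358 left.
November 1980 has 30 days: 358 − 30 = 328 left.
December 1980 has 31 days: 328 − 31 = 297 left.
January 1981 has 31 days: 297 − 31 = 266 left.
February 1981 has 28 days (1981 is not a leap year): 266 − 28 = 238 left.
March 1981 has 31 days: 238 − 31 = 207 left.
April 1981 has 30 days: 207 − 30 = 177 left.
May 1981 has 31 days: 177 − 31 = 146 left.
June 1981 has 30 days: 146 − 30 = 116 left.
July 1981 has 31 days: 116 − 31 = 85 left.
August 1981 has 31 days: 85 − 31 = 54 left.
September 1981 has 30 days: 54 − 30 = 24 left.
24 days into October 1981 → October 24, 1981.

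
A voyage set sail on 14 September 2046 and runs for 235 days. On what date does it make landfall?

Advancing 235 days from September 14, 2046.
September has 30 days, so 30 − 14 = 16 days remain after September 14, 2046; 235 − 16 = 219 left.
October 2046 has 31 days: 219 − 31 = 188 left.
November 2046 has 30 days: 188 − 30 = 158 left.
December 2046 has 31 days: 158 − 31 = 127 left.
January 2047 has 31 days: 127 − 31 = 96 left.
February 2047 has 28 days (2047 is not a leap year): 96 − 28 = 68 left.
March 2047 has 31 days: 68 − 31 = 37 left.
April 2047 has 30 days: 37 − 30 = 7 left.
7 days into May 2047 → May 7, 2047.

May 7, 2047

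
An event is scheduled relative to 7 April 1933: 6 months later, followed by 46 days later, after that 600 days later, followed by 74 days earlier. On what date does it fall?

May 2, 1935

Advancing 6 months from April 7, 1933:
month 4 + 6 = 10 → October 1933.
Day 7 is valid in October, giving October 7, 1933.
Adding 46 days from October 7, 1933:
October has 31 days, so 31 − 7 = 24 days remain after October 7, 1933; 46 − 24 = 22 left.
22 days into November 1933 → November 22, 1933.
Advancing 600 days from November 22, 1933:
November has 30 days, so 30 − 22 = 8 days remain after November 22, 1933; 600 − 8 = 592 left.
December 1933 has 31 days: 592 − 31 = 561 left.
January 1934 has 31 days: 561 − 31 = 530 left.
February 1934 has 28 days (1934 is not a leap year): 530 − 28 = 502 left.
March 1934 has 31 days: 502 − 31 = 471 left.
April 1934 has 30 days: 471 − 30 = 441 left.
May 1934 has 31 days: 441 − 31 = 410 left.
June 1934 has 30 days: 410 − 30 = 380 left.
July 1934 has 31 days: 380 − 31 = 349 left.
August 1934 has 31 days: 349 − 31 = 318 left.
September 1934 has 30 days: 318 − 30 = 288 left.
October 1934 has 31 days: 288 − 31 = 257 left.
November 1934 has 30 days: 257 − 30 = 227 left.
December 1934 has 31 days: 227 − 31 = 196 left.
January 1935 has 31 days: 196 − 31 = 165 left.
February 1935 has 28 days (1935 is not a leap year): 165 − 28 = 137 left.
March 1935 has 31 days: 137 − 31 = 106 left.
April 1935 has 30 days: 106 − 30 = 76 left.
May 1935 has 31 days: 76 − 31 = 45 left.
June 1935 has 30 days: 45 − 30 = 15 left.
15 days into July 1935 → July 15, 1935.
Going back 74 days from July 15, 1935:
Going back 15 days from July 15, 1935 reaches the end of the previous month; 74 − 15 = 59 left.
June 1935 has 30 days: 59 − 30 = 29 left.
May 1935 has 31 days; 31 − 29 = 2 → May 2, 1935.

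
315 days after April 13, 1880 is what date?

February 22, 1881

Advancing 315 days from April 13, 1880.
April has 30 days, so 30 − 13 = 17 days remain after April 13, 1880; 315 − 17 = 298 left.
May 1880 has 31 days: 298 − 31 = 267 left.
June 1880 has 30 days: 267 − 30 = 237 left.
July 1880 has 31 days: 237 − 31 = 206 left.
August 1880 has 31 days: 206 − 31 = 175 left.
September 1880 has 30 days: 175 − 30 = 145 left.
October 1880 has 31 days: 145 − 31 = 114 left.
November 1880 has 30 days: 114 − 30 = 84 left.
December 1880 has 31 days: 84 − 31 = 53 left.
January 1881 has 31 days: 53 − 31 = 22 left.
22 days into February 1881 → February 22, 1881.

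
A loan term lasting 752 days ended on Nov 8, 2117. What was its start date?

Counting back 752 days from November 8, 2117.
Going back 8 days from November 8, 2117 reaches the end of the previous month; 752 − 8 = 744 left.
October 2117 has 31 days: 744 − 31 = 713 left.
September 2117 has 30 days: 713 − 30 = 683 left.
August 2117 has 31 days: 683 − 31 = 652 left.
July 2117 has 31 days: 652 − 31 = 621 left.
June 2117 has 30 days: 621 − 30 = 591 left.
May 2117 has 31 days: 591 − 31 = 560 left.
April 2117 has 30 days: 560 − 30 = 530 left.
March 2117 has 31 days: 530 − 31 = 499 left.
February 2117 has 28 days (2117 is not a leap year): 499 − 28 = 471 left.
January 2117 has 31 days: 471 − 31 = 440 left.
December 2116 has 31 days: 440 − 31 = 409 left.
November 2116 has 30 days: 409 − 30 = 379 left.
October 2116 has 31 days: 379 − 31 = 348 left.
September 2116 has 30 days: 348 − 30 = 318 left.
August 2116 has 31 days: 318 − 31 = 287 left.
July 2116 has 31 days: 287 − 31 = 256 left.
June 2116 has 30 days: 256 − 30 = 226 left.
May 2116 has 31 days: 226 − 31 = 195 left.
April 2116 has 30 days: 195 − 30 = 165 left.
March 2116 has 31 days: 165 − 31 = 134 left.
February 2116 has 29 days (2116 is a leap year): 134 − 29 = 105 left.
January 2116 has 31 days: 105 − 31 = 74 left.
December 2115 has 31 days: 74 − 31 = 43 left.
November 2115 has 30 days: 43 − 30 = 13 left.
October 2115 has 31 days; 31 − 13 = 18 → October 18, 2115.

October 18, 2115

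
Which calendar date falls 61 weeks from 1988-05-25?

Counting forward 61 weeks = 427 days from May 25, 1988.
May has 31 days, so 31 − 25 = 6 days remain after May 25, 1988; 427 − 6 = 421 left.
June 1988 has 30 days: 421 − 30 = 391 left.
July 1988 has 31 days: 391 − 31 = 360 left.
August 1988 has 31 days: 360 − 31 = 329 left.
September 1988 has 30 days: 329 − 30 = 299 left.
October 1988 has 31 days: 299 − 31 = 268 left.
November 1988 has 30 days: 268 − 30 = 238 left.
December 1988 has 31 days: 238 − 31 = 207 left.
January 1989 has 31 days: 207 − 31 = 176 left.
February 1989 has 28 days (1989 is not a leap year): 176 − 28 = 148 left.
March 1989 has 31 days: 148 − 31 = 117 left.
April 1989 has 30 days: 117 − 30 = 87 left.
May 1989 has 31 days: 87 − 31 = 56 left.
June 1989 has 30 days: 56 − 30 = 26 left.
26 days into July 1989 → July 26, 1989.

July 26, 1989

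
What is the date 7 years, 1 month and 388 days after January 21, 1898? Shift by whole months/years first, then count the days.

Advancing 7 years, 1 month and 388 days from January 21, 1898: first the month/year part, then the days.
+7 years → 1905; month 1 + 1 = 2 → February 1905.
Day 21 is valid in February, giving February 21, 1905.
Now add 388 days from February 21, 1905.
February has 28 days, so 28 − 21 = 7 days remain after February 21, 1905; 388 − 7 = 381 left.
March 1905 has 31 days: 381 − 31 = 350 left.
April 1905 has 30 days: 350 − 30 = 320 left.
May 1905 has 31 days: 320 − 31 = 289 left.
June 1905 has 30 days: 289 − 30 = 259 left.
July 1905 has 31 days: 259 − 31 = 228 left.
August 1905 has 31 days: 228 − 31 = 197 left.
September 1905 has 30 days: 197 − 30 = 167 left.
October 1905 has 31 days: 167 − 31 = 136 left.
November 1905 has 30 days: 136 − 30 = 106 left.
December 1905 has 31 days: 106 − 31 = 75 left.
January 1906 has 31 days: 75 − 31 = 44 left.
February 1906 has 28 days (1906 is not a leap year): 44 − 28 = 16 left.
16 days into March 1906 → March 16, 1906.

March 16, 1906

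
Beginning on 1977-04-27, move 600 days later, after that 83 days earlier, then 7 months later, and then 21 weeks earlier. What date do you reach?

Advancing 600 days from April 27, 1977:
April has 30 days, so 30 − 27 = 3 days remain after April 27, 1977; 600 − 3 = 597 left.
May 1977 has 31 days: 597 − 31 = 566 left.
June 1977 has 30 days: 566 − 30 = 536 left.
July 1977 has 31 days: 536 − 31 = 505 left.
August 1977 has 31 days: 505 − 31 = 474 left.
September 1977 has 30 days: 474 − 30 = 444 left.
October 1977 has 31 days: 444 − 31 = 413 left.
November 1977 has 30 days: 413 − 30 = 383 left.
December 1977 has 31 days: 383 − 31 = 352 left.
January 1978 has 31 days: 352 − 31 = 321 left.
February 1978 has 28 days (1978 is not a leap year): 321 − 28 = 293 left.
March 1978 has 31 days: 293 − 31 = 262 left.
April 1978 has 30 days: 262 − 30 = 232 left.
May 1978 has 31 days: 232 − 31 = 201 left.
June 1978 has 30 days: 201 − 30 = 171 left.
July 1978 has 31 days: 171 − 31 = 140 left.
August 1978 has 31 days: 140 − 31 = 109 left.
September 1978 has 30 days: 109 − 30 = 79 left.
October 1978 has 31 days: 79 − 31 = 48 left.
November 1978 has 30 days: 48 − 30 = 18 left.
18 days into December 1978 → December 18, 1978.
Counting back 83 days from December 18, 1978:
Going back 18 days from December 18, 1978 reaches the end of the previous month; 83 − 18 = 65 left.
November 1978 has 30 days: 65 − 30 = 35 left.
October 1978 has 31 days: 35 − 31 = 4 left.
September 1978 has 30 days; 30 − 4 = 26 → September 26, 1978.
Advancing 7 months from September 26, 1978:
month 9 + 7 = 16, which is month 4 of year 1979 → April 1979.
Day 26 is valid in April, giving April 26, 1979.
Going back 21 weeks (= 147 days) from April 26, 1979:
Going back 26 days from April 26, 1979 reaches the end of the previous month; 147 − 26 = 121 left.
March 1979 has 31 days: 121 − 31 = 90 left.
February 1979 has 28 days (1979 is not a leap year): 90 − 28 = 62 left.
January 1979 has 31 days: 62 − 31 = 31 left.
December 1978 has 31 days: 31 − 31 = 0 left.
November 1978 has 30 days; 30 − 0 = 30 → November 30, 1978.

November 30, 1978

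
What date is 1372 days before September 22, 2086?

Subtracting 1372 days from September 22, 2086.
Going back 22 days from September 22, 2086 reaches the end of the previous month; 1372 − 22 = 1350 left.
August 2086 has 31 days: 1350 − 31 = 1319 left.
July 2086 has 31 days: 1319 − 31 = 1288 left.
June 2086 has 30 days: 1288 − 30 = 1258 left.
May 2086 has 31 days: 1258 − 31 = 1227 left.
April 2086 has 30 days: 1227 − 30 = 1197 left.
March 2086 has 31 days: 1197 − 31 = 1166 left.
February 2086 has 28 days (2086 is not a leap year): 1166 − 28 = 1138 left.
January 2086 has 31 days: 1138 − 31 = 1107 left.
December 2085 has 31 days: 1107 − 31 = 1076 left.
November 2085 has 30 days: 1076 − 30 = 1046 left.
October 2085 has 31 days: 1046 − 31 = 1015 left.
September 2085 has 30 days: 1015 − 30 = 985 left.
August 2085 has 31 days: 985 − 31 = 954 left.
July 2085 has 31 days: 954 − 31 = 923 left.
June 2085 has 30 days: 923 − 30 = 893 left.
May 2085 has 31 days: 893 − 31 = 862 left.
April 2085 has 30 days: 862 − 30 = 832 left.
March 2085 has 31 days: 832 − 31 = 801 left.
February 2085 has 28 days (2085 is not a leap year): 801 − 28 = 773 left.
January 2085 has 31 days: 773 − 31 = 742 left.
December 2084 has 31 days: 742 − 31 = 711 left.
November 2084 has 30 days: 711 − 30 = 681 left.
October 2084 has 31 days: 681 − 31 = 650 left.
September 2084 has 30 days: 650 − 30 = 620 left.
August 2084 has 31 days: 620 − 31 = 589 left.
July 2084 has 31 days: 589 − 31 = 558 left.
June 2084 has 30 days: 558 − 30 = 528 left.
May 2084 has 31 days: 528 − 31 = 497 left.
April 2084 has 30 days: 497 − 30 = 467 left.
March 2084 has 31 days: 467 − 31 = 436 left.
February 2084 has 29 days (2084 is a leap year): 436 − 29 = 407 left.
January 2084 has 31 days: 407 − 31 = 376 left.
December 2083 has 31 days: 376 − 31 = 345 left.
November 2083 has 30 days: 345 − 30 = 315 left.
October 2083 has 31 days: 315 − 31 = 284 left.
September 2083 has 30 days: 284 − 30 = 254 left.
August 2083 has 31 days: 254 − 31 = 223 left.
July 2083 has 31 days: 223 − 31 = 192 left.
June 2083 has 30 days: 192 − 30 = 162 left.
May 2083 has 31 days: 162 − 31 = 131 left.
April 2083 has 30 days: 131 − 30 = 101 left.
March 2083 has 31 days: 101 − 31 = 70 left.
February 2083 has 28 days (2083 is not a leap year): 70 − 28 = 42 left.
January 2083 has 31 days: 42 − 31 = 11 left.
December 2082 has 31 days; 31 − 11 = 20 → December 20, 2082.

December 20, 2082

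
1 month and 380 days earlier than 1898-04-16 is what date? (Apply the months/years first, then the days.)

March 1, 1897

Going back 1 month and 380 days from April 16, 1898: first the month/year part, then the days.
month 4 − 1 = 3 → March 1898.
Day 16 is valid in March, giving March 16, 1898.
Now subtract 380 days from March 16, 1898.
Going back 16 days from March 16, 1898 reaches the end of the previous month; 380 − 16 = 364 left.
February 1898 has 28 days (1898 is not a leap year): 364 − 28 = 336 left.
January 1898 has 31 days: 336 − 31 = 305 left.
December 1897 has 31 days: 305 − 31 = 274 left.
November 1897 has 30 days: 274 − 30 = 244 left.
October 1897 has 31 days: 244 − 31 = 213 left.
September 1897 has 30 days: 213 − 30 = 183 left.
August 1897 has 31 days: 183 − 31 = 152 left.
July 1897 has 31 days: 152 − 31 = 121 left.
June 1897 has 30 days: 121 − 30 = 91 left.
May 1897 has 31 days: 91 − 31 = 60 left.
April 1897 has 30 days: 60 − 30 = 30 left.
March 1897 has 31 days; 31 − 30 = 1 → March 1, 1897.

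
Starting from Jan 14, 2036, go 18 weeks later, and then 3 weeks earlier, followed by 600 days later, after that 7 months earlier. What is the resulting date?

May 19, 2037

Counting forward 18 weeks (= 126 days) from January 14, 2036:
January has 31 days, so 31 − 14 = 17 days remain after January 14, 2036; 126 − 17 = 109 left.
February 2036 has 29 days (2036 is a leap year): 109 − 29 = 80 left.
March 2036 has 31 days: 80 − 31 = 49 left.
April 2036 has 30 days: 49 − 30 = 19 left.
19 days into May 2036 → May 19, 2036.
Going back 3 weeks (= 21 days) from May 19, 2036:
Going back 19 days from May 19, 2036 reaches the end of the previous month; 21 − 19 = 2 left.
April 2036 has 30 days; 30 − 2 = 28 → April 28, 2036.
Advancing 600 days from April 28, 2036:
April has 30 days, so 30 − 28 = 2 days remain after April 28, 2036; 600 − 2 = 598 left.
May 2036 has 31 days: 598 − 31 = 567 left.
June 2036 has 30 days: 567 − 30 = 537 left.
July 2036 has 31 days: 537 − 31 = 506 left.
August 2036 has 31 days: 506 − 31 = 475 left.
September 2036 has 30 days: 475 − 30 = 445 left.
October 2036 has 31 days: 445 − 31 = 414 left.
November 2036 has 30 days: 414 − 30 = 384 left.
December 2036 has 31 days: 384 − 31 = 353 left.
January 2037 has 31 days: 353 − 31 = 322 left.
February 2037 has 28 days (2037 is not a leap year): 322 − 28 = 294 left.
March 2037 has 31 days: 294 − 31 = 263 left.
April 2037 has 30 days: 263 − 30 = 233 left.
May 2037 has 31 days: 233 − 31 = 202 left.
June 2037 has 30 days: 202 − 30 = 172 left.
July 2037 has 31 days: 172 − 31 = 141 left.
August 2037 has 31 days: 141 − 31 = 110 left.
September 2037 has 30 days: 110 − 30 = 80 left.
October 2037 has 31 days: 80 − 31 = 49 left.
November 2037 has 30 days: 49 − 30 = 19 left.
19 days into December 2037 → December 19, 2037.
Subtracting 7 months from December 19, 2037:
month 12 − 7 = 5 → May 2037.
Day 19 is valid in May, giving May 19, 2037.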